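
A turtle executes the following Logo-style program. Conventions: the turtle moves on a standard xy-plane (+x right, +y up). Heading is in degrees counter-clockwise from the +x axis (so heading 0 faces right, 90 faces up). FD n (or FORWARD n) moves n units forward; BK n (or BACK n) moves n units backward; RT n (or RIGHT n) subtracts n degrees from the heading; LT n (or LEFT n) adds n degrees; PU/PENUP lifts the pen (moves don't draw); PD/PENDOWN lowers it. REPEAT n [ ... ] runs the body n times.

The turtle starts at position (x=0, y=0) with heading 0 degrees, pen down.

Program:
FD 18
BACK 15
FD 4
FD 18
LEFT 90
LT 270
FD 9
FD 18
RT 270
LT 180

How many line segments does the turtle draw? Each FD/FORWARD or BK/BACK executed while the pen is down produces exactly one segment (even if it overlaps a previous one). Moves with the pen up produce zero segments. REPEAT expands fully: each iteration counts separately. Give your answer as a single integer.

Answer: 6

Derivation:
Executing turtle program step by step:
Start: pos=(0,0), heading=0, pen down
FD 18: (0,0) -> (18,0) [heading=0, draw]
BK 15: (18,0) -> (3,0) [heading=0, draw]
FD 4: (3,0) -> (7,0) [heading=0, draw]
FD 18: (7,0) -> (25,0) [heading=0, draw]
LT 90: heading 0 -> 90
LT 270: heading 90 -> 0
FD 9: (25,0) -> (34,0) [heading=0, draw]
FD 18: (34,0) -> (52,0) [heading=0, draw]
RT 270: heading 0 -> 90
LT 180: heading 90 -> 270
Final: pos=(52,0), heading=270, 6 segment(s) drawn
Segments drawn: 6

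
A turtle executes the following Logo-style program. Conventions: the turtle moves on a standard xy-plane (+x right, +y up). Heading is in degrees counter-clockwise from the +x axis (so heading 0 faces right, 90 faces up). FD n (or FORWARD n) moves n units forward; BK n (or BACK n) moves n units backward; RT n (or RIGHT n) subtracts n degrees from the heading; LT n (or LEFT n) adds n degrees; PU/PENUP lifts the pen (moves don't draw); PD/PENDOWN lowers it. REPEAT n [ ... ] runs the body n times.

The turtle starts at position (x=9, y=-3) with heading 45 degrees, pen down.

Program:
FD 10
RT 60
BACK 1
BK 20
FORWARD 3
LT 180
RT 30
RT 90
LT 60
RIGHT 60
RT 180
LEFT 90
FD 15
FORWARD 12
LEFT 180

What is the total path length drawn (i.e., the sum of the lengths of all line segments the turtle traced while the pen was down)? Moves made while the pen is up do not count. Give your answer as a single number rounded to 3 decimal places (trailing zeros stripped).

Executing turtle program step by step:
Start: pos=(9,-3), heading=45, pen down
FD 10: (9,-3) -> (16.071,4.071) [heading=45, draw]
RT 60: heading 45 -> 345
BK 1: (16.071,4.071) -> (15.105,4.33) [heading=345, draw]
BK 20: (15.105,4.33) -> (-4.213,9.506) [heading=345, draw]
FD 3: (-4.213,9.506) -> (-1.316,8.73) [heading=345, draw]
LT 180: heading 345 -> 165
RT 30: heading 165 -> 135
RT 90: heading 135 -> 45
LT 60: heading 45 -> 105
RT 60: heading 105 -> 45
RT 180: heading 45 -> 225
LT 90: heading 225 -> 315
FD 15: (-1.316,8.73) -> (9.291,-1.877) [heading=315, draw]
FD 12: (9.291,-1.877) -> (17.776,-10.362) [heading=315, draw]
LT 180: heading 315 -> 135
Final: pos=(17.776,-10.362), heading=135, 6 segment(s) drawn

Segment lengths:
  seg 1: (9,-3) -> (16.071,4.071), length = 10
  seg 2: (16.071,4.071) -> (15.105,4.33), length = 1
  seg 3: (15.105,4.33) -> (-4.213,9.506), length = 20
  seg 4: (-4.213,9.506) -> (-1.316,8.73), length = 3
  seg 5: (-1.316,8.73) -> (9.291,-1.877), length = 15
  seg 6: (9.291,-1.877) -> (17.776,-10.362), length = 12
Total = 61

Answer: 61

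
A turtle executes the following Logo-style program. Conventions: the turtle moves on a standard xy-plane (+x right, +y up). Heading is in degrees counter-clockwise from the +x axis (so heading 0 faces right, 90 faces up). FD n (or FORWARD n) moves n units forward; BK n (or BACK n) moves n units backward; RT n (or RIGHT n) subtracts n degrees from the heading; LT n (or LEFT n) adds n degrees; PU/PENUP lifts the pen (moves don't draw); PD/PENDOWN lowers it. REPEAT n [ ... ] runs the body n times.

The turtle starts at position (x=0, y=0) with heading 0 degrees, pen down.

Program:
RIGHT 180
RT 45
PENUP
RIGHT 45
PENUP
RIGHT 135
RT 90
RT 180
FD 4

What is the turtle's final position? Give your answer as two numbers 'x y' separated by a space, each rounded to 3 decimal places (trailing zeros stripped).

Answer: 2.828 2.828

Derivation:
Executing turtle program step by step:
Start: pos=(0,0), heading=0, pen down
RT 180: heading 0 -> 180
RT 45: heading 180 -> 135
PU: pen up
RT 45: heading 135 -> 90
PU: pen up
RT 135: heading 90 -> 315
RT 90: heading 315 -> 225
RT 180: heading 225 -> 45
FD 4: (0,0) -> (2.828,2.828) [heading=45, move]
Final: pos=(2.828,2.828), heading=45, 0 segment(s) drawn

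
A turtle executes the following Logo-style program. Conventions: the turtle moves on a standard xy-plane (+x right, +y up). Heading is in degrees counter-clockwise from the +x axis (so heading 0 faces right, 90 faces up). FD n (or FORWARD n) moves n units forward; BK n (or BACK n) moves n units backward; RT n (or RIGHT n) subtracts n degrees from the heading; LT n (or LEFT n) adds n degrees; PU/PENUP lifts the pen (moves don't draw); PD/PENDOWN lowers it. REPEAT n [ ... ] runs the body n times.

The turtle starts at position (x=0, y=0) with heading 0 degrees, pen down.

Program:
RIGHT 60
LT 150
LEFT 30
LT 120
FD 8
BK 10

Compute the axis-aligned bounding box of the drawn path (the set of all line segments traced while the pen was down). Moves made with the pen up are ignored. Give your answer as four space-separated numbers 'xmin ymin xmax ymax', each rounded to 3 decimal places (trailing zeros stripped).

Answer: -4 -6.928 1 1.732

Derivation:
Executing turtle program step by step:
Start: pos=(0,0), heading=0, pen down
RT 60: heading 0 -> 300
LT 150: heading 300 -> 90
LT 30: heading 90 -> 120
LT 120: heading 120 -> 240
FD 8: (0,0) -> (-4,-6.928) [heading=240, draw]
BK 10: (-4,-6.928) -> (1,1.732) [heading=240, draw]
Final: pos=(1,1.732), heading=240, 2 segment(s) drawn

Segment endpoints: x in {-4, 0, 1}, y in {-6.928, 0, 1.732}
xmin=-4, ymin=-6.928, xmax=1, ymax=1.732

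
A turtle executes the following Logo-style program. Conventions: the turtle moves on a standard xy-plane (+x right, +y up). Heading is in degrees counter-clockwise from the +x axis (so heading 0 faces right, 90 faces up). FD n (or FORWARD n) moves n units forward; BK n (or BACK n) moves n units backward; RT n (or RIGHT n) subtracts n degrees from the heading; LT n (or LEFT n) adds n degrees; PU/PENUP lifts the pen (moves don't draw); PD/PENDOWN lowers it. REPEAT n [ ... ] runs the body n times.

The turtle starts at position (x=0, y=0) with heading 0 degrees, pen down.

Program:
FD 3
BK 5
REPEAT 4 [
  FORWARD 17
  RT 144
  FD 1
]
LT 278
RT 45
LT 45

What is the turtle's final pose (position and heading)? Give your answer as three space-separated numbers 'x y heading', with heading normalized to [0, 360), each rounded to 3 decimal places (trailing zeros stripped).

Executing turtle program step by step:
Start: pos=(0,0), heading=0, pen down
FD 3: (0,0) -> (3,0) [heading=0, draw]
BK 5: (3,0) -> (-2,0) [heading=0, draw]
REPEAT 4 [
  -- iteration 1/4 --
  FD 17: (-2,0) -> (15,0) [heading=0, draw]
  RT 144: heading 0 -> 216
  FD 1: (15,0) -> (14.191,-0.588) [heading=216, draw]
  -- iteration 2/4 --
  FD 17: (14.191,-0.588) -> (0.438,-10.58) [heading=216, draw]
  RT 144: heading 216 -> 72
  FD 1: (0.438,-10.58) -> (0.747,-9.629) [heading=72, draw]
  -- iteration 3/4 --
  FD 17: (0.747,-9.629) -> (6,6.539) [heading=72, draw]
  RT 144: heading 72 -> 288
  FD 1: (6,6.539) -> (6.309,5.588) [heading=288, draw]
  -- iteration 4/4 --
  FD 17: (6.309,5.588) -> (11.562,-10.58) [heading=288, draw]
  RT 144: heading 288 -> 144
  FD 1: (11.562,-10.58) -> (10.753,-9.992) [heading=144, draw]
]
LT 278: heading 144 -> 62
RT 45: heading 62 -> 17
LT 45: heading 17 -> 62
Final: pos=(10.753,-9.992), heading=62, 10 segment(s) drawn

Answer: 10.753 -9.992 62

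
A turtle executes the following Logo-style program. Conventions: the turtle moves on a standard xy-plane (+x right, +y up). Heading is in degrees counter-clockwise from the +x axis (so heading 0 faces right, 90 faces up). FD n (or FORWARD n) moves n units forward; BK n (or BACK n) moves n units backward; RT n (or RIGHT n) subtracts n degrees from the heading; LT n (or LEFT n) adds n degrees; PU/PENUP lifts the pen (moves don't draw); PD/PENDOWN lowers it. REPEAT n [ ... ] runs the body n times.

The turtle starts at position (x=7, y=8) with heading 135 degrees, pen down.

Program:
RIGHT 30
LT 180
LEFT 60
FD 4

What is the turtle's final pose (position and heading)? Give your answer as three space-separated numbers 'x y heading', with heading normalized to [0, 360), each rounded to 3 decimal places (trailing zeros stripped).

Answer: 10.864 6.965 345

Derivation:
Executing turtle program step by step:
Start: pos=(7,8), heading=135, pen down
RT 30: heading 135 -> 105
LT 180: heading 105 -> 285
LT 60: heading 285 -> 345
FD 4: (7,8) -> (10.864,6.965) [heading=345, draw]
Final: pos=(10.864,6.965), heading=345, 1 segment(s) drawn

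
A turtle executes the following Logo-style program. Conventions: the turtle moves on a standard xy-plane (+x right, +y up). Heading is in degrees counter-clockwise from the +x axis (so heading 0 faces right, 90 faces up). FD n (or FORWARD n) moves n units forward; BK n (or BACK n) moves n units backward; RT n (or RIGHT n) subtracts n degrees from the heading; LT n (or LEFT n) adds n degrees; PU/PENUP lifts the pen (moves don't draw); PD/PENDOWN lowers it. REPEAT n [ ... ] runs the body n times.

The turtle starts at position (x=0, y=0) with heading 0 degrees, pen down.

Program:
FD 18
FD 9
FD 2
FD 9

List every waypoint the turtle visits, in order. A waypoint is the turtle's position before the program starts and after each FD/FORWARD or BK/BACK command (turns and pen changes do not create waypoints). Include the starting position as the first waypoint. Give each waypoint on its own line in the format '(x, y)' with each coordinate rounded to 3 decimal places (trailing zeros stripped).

Executing turtle program step by step:
Start: pos=(0,0), heading=0, pen down
FD 18: (0,0) -> (18,0) [heading=0, draw]
FD 9: (18,0) -> (27,0) [heading=0, draw]
FD 2: (27,0) -> (29,0) [heading=0, draw]
FD 9: (29,0) -> (38,0) [heading=0, draw]
Final: pos=(38,0), heading=0, 4 segment(s) drawn
Waypoints (5 total):
(0, 0)
(18, 0)
(27, 0)
(29, 0)
(38, 0)

Answer: (0, 0)
(18, 0)
(27, 0)
(29, 0)
(38, 0)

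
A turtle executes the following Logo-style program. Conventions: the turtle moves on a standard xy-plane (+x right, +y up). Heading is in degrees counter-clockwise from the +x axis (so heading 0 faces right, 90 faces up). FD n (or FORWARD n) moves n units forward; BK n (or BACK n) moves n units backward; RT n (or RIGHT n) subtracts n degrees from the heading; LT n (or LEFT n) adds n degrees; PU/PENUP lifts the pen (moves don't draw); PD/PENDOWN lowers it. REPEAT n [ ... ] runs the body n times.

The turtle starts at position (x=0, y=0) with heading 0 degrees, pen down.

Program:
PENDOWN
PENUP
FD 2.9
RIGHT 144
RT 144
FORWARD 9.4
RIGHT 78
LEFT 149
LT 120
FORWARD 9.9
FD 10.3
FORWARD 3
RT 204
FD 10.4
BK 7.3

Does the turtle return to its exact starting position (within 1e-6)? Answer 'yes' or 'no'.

Executing turtle program step by step:
Start: pos=(0,0), heading=0, pen down
PD: pen down
PU: pen up
FD 2.9: (0,0) -> (2.9,0) [heading=0, move]
RT 144: heading 0 -> 216
RT 144: heading 216 -> 72
FD 9.4: (2.9,0) -> (5.805,8.94) [heading=72, move]
RT 78: heading 72 -> 354
LT 149: heading 354 -> 143
LT 120: heading 143 -> 263
FD 9.9: (5.805,8.94) -> (4.598,-0.886) [heading=263, move]
FD 10.3: (4.598,-0.886) -> (3.343,-11.11) [heading=263, move]
FD 3: (3.343,-11.11) -> (2.977,-14.087) [heading=263, move]
RT 204: heading 263 -> 59
FD 10.4: (2.977,-14.087) -> (8.334,-5.173) [heading=59, move]
BK 7.3: (8.334,-5.173) -> (4.574,-11.43) [heading=59, move]
Final: pos=(4.574,-11.43), heading=59, 0 segment(s) drawn

Start position: (0, 0)
Final position: (4.574, -11.43)
Distance = 12.311; >= 1e-6 -> NOT closed

Answer: no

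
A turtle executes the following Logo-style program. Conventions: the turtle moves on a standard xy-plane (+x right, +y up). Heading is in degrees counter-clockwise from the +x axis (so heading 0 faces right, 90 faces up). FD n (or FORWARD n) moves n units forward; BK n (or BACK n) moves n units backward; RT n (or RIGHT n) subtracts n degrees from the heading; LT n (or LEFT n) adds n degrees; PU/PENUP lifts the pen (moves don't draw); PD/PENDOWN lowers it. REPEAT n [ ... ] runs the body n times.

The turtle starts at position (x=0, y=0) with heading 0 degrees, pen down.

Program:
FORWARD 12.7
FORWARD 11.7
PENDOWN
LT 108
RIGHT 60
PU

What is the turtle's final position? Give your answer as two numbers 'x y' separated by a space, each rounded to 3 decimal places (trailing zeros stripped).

Answer: 24.4 0

Derivation:
Executing turtle program step by step:
Start: pos=(0,0), heading=0, pen down
FD 12.7: (0,0) -> (12.7,0) [heading=0, draw]
FD 11.7: (12.7,0) -> (24.4,0) [heading=0, draw]
PD: pen down
LT 108: heading 0 -> 108
RT 60: heading 108 -> 48
PU: pen up
Final: pos=(24.4,0), heading=48, 2 segment(s) drawn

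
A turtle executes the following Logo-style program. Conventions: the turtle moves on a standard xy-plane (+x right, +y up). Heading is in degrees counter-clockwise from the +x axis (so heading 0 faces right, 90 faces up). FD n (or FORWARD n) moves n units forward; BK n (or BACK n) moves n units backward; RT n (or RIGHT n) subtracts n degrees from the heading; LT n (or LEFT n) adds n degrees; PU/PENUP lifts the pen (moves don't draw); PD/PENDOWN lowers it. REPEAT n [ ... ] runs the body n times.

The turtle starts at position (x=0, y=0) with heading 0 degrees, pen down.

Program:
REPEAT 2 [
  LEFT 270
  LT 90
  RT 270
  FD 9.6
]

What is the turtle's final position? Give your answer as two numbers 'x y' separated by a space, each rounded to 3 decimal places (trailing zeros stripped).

Answer: -9.6 9.6

Derivation:
Executing turtle program step by step:
Start: pos=(0,0), heading=0, pen down
REPEAT 2 [
  -- iteration 1/2 --
  LT 270: heading 0 -> 270
  LT 90: heading 270 -> 0
  RT 270: heading 0 -> 90
  FD 9.6: (0,0) -> (0,9.6) [heading=90, draw]
  -- iteration 2/2 --
  LT 270: heading 90 -> 0
  LT 90: heading 0 -> 90
  RT 270: heading 90 -> 180
  FD 9.6: (0,9.6) -> (-9.6,9.6) [heading=180, draw]
]
Final: pos=(-9.6,9.6), heading=180, 2 segment(s) drawn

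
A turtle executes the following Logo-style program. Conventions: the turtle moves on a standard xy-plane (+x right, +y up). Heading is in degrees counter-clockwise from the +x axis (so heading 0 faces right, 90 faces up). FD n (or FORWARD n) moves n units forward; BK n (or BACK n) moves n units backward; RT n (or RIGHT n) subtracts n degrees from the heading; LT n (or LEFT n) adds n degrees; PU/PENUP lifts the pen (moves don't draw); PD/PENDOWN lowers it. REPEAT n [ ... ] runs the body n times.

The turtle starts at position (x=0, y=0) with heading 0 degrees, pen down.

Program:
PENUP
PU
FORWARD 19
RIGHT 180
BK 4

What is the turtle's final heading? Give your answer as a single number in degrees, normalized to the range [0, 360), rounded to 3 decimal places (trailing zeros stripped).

Answer: 180

Derivation:
Executing turtle program step by step:
Start: pos=(0,0), heading=0, pen down
PU: pen up
PU: pen up
FD 19: (0,0) -> (19,0) [heading=0, move]
RT 180: heading 0 -> 180
BK 4: (19,0) -> (23,0) [heading=180, move]
Final: pos=(23,0), heading=180, 0 segment(s) drawn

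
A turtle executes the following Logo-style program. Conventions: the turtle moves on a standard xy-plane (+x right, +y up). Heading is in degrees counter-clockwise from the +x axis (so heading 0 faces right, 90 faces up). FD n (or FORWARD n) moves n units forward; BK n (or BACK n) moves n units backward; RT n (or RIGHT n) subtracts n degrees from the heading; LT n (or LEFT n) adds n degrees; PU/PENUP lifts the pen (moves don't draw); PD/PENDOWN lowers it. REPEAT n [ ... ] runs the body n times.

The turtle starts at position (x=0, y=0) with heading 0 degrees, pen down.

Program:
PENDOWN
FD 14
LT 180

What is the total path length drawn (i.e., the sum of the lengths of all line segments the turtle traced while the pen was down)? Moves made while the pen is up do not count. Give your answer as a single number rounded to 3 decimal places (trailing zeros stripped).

Answer: 14

Derivation:
Executing turtle program step by step:
Start: pos=(0,0), heading=0, pen down
PD: pen down
FD 14: (0,0) -> (14,0) [heading=0, draw]
LT 180: heading 0 -> 180
Final: pos=(14,0), heading=180, 1 segment(s) drawn

Segment lengths:
  seg 1: (0,0) -> (14,0), length = 14
Total = 14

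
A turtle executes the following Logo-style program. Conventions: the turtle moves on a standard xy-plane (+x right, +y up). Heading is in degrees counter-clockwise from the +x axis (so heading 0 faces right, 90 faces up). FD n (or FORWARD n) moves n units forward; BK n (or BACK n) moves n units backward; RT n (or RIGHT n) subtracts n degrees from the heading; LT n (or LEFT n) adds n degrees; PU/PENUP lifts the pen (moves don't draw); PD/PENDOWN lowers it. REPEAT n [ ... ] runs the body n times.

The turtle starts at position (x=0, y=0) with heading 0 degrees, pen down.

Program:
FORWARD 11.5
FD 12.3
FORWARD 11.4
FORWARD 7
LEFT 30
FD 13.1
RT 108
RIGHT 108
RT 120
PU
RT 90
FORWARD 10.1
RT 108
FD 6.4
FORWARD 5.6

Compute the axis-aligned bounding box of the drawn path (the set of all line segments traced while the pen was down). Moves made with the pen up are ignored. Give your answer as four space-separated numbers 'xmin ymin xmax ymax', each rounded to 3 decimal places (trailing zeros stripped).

Executing turtle program step by step:
Start: pos=(0,0), heading=0, pen down
FD 11.5: (0,0) -> (11.5,0) [heading=0, draw]
FD 12.3: (11.5,0) -> (23.8,0) [heading=0, draw]
FD 11.4: (23.8,0) -> (35.2,0) [heading=0, draw]
FD 7: (35.2,0) -> (42.2,0) [heading=0, draw]
LT 30: heading 0 -> 30
FD 13.1: (42.2,0) -> (53.545,6.55) [heading=30, draw]
RT 108: heading 30 -> 282
RT 108: heading 282 -> 174
RT 120: heading 174 -> 54
PU: pen up
RT 90: heading 54 -> 324
FD 10.1: (53.545,6.55) -> (61.716,0.613) [heading=324, move]
RT 108: heading 324 -> 216
FD 6.4: (61.716,0.613) -> (56.538,-3.148) [heading=216, move]
FD 5.6: (56.538,-3.148) -> (52.008,-6.44) [heading=216, move]
Final: pos=(52.008,-6.44), heading=216, 5 segment(s) drawn

Segment endpoints: x in {0, 11.5, 23.8, 35.2, 42.2, 53.545}, y in {0, 6.55}
xmin=0, ymin=0, xmax=53.545, ymax=6.55

Answer: 0 0 53.545 6.55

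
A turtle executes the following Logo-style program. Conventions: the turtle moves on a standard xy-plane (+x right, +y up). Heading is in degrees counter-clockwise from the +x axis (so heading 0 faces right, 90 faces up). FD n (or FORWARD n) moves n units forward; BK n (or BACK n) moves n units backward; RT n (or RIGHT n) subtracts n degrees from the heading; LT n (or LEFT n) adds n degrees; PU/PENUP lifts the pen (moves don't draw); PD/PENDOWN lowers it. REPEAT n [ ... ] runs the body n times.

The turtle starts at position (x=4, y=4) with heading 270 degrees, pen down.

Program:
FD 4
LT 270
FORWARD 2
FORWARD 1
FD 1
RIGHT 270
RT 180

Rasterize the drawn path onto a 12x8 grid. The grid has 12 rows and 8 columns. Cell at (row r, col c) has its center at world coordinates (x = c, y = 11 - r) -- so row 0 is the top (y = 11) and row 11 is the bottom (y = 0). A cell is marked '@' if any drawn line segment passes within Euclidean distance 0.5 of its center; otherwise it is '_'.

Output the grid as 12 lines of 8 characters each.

Answer: ________
________
________
________
________
________
________
____@___
____@___
____@___
____@___
@@@@@___

Derivation:
Segment 0: (4,4) -> (4,0)
Segment 1: (4,0) -> (2,0)
Segment 2: (2,0) -> (1,0)
Segment 3: (1,0) -> (-0,0)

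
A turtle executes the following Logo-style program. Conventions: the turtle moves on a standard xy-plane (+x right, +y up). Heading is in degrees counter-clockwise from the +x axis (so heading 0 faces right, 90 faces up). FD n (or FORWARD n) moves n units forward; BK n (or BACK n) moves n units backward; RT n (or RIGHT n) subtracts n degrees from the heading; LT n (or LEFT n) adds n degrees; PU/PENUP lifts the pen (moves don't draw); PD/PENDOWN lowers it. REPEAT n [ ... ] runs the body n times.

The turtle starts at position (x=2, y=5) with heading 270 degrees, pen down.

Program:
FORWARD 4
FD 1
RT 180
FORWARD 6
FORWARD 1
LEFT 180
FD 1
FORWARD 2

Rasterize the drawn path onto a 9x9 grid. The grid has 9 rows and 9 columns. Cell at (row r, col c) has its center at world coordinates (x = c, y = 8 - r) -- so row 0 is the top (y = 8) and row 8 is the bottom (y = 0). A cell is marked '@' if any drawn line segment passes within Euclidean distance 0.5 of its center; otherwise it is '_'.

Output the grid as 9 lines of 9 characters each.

Answer: _________
__@______
__@______
__@______
__@______
__@______
__@______
__@______
__@______

Derivation:
Segment 0: (2,5) -> (2,1)
Segment 1: (2,1) -> (2,0)
Segment 2: (2,0) -> (2,6)
Segment 3: (2,6) -> (2,7)
Segment 4: (2,7) -> (2,6)
Segment 5: (2,6) -> (2,4)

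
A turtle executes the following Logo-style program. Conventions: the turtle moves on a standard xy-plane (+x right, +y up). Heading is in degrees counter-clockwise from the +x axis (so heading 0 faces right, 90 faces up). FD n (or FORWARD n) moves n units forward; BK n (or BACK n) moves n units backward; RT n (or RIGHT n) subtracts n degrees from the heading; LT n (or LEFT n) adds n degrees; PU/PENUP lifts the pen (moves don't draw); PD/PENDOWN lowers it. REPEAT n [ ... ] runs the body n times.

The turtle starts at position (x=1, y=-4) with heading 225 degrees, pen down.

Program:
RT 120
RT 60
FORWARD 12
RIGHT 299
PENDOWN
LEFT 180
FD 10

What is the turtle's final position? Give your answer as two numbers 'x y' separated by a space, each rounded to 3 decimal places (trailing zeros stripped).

Answer: 12.242 -5.127

Derivation:
Executing turtle program step by step:
Start: pos=(1,-4), heading=225, pen down
RT 120: heading 225 -> 105
RT 60: heading 105 -> 45
FD 12: (1,-4) -> (9.485,4.485) [heading=45, draw]
RT 299: heading 45 -> 106
PD: pen down
LT 180: heading 106 -> 286
FD 10: (9.485,4.485) -> (12.242,-5.127) [heading=286, draw]
Final: pos=(12.242,-5.127), heading=286, 2 segment(s) drawn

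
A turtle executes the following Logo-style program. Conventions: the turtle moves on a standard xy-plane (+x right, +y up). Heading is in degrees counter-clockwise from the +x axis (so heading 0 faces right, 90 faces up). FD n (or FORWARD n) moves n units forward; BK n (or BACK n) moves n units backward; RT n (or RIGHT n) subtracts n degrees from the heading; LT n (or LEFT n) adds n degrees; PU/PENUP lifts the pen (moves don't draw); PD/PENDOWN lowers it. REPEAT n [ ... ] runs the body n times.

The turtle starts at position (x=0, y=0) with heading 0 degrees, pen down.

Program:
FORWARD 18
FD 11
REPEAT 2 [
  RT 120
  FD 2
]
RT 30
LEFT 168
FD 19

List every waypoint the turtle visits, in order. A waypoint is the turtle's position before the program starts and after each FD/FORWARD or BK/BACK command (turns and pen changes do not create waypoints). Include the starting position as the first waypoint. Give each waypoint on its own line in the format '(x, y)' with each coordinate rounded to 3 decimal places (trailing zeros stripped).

Executing turtle program step by step:
Start: pos=(0,0), heading=0, pen down
FD 18: (0,0) -> (18,0) [heading=0, draw]
FD 11: (18,0) -> (29,0) [heading=0, draw]
REPEAT 2 [
  -- iteration 1/2 --
  RT 120: heading 0 -> 240
  FD 2: (29,0) -> (28,-1.732) [heading=240, draw]
  -- iteration 2/2 --
  RT 120: heading 240 -> 120
  FD 2: (28,-1.732) -> (27,0) [heading=120, draw]
]
RT 30: heading 120 -> 90
LT 168: heading 90 -> 258
FD 19: (27,0) -> (23.05,-18.585) [heading=258, draw]
Final: pos=(23.05,-18.585), heading=258, 5 segment(s) drawn
Waypoints (6 total):
(0, 0)
(18, 0)
(29, 0)
(28, -1.732)
(27, 0)
(23.05, -18.585)

Answer: (0, 0)
(18, 0)
(29, 0)
(28, -1.732)
(27, 0)
(23.05, -18.585)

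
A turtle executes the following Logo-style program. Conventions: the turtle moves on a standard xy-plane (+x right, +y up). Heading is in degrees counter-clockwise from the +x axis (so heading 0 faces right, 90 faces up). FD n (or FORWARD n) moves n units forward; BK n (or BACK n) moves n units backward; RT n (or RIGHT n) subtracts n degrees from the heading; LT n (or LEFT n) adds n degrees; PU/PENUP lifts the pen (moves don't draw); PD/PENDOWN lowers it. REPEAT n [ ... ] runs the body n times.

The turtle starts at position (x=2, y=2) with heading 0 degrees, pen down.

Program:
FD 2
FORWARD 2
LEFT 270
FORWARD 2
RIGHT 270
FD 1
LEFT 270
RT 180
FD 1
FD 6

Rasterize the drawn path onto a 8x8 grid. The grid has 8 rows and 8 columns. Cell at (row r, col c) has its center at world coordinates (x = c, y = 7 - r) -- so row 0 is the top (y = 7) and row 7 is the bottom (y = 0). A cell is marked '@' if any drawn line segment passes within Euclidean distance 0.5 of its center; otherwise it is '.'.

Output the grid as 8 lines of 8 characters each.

Segment 0: (2,2) -> (4,2)
Segment 1: (4,2) -> (6,2)
Segment 2: (6,2) -> (6,0)
Segment 3: (6,0) -> (7,0)
Segment 4: (7,0) -> (7,1)
Segment 5: (7,1) -> (7,7)

Answer: .......@
.......@
.......@
.......@
.......@
..@@@@@@
......@@
......@@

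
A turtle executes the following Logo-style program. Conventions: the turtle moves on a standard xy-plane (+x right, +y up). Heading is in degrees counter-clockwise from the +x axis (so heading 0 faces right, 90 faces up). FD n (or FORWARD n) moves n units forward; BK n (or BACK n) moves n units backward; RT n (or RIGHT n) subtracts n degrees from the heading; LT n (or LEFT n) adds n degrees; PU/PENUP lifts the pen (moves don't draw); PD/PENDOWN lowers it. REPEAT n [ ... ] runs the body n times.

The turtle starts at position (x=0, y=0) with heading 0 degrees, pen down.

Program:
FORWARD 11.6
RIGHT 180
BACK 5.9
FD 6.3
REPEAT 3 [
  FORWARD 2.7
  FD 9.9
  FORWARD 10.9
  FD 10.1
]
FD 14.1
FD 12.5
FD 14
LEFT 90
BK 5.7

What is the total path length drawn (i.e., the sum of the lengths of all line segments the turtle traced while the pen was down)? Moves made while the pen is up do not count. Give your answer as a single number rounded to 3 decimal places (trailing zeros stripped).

Executing turtle program step by step:
Start: pos=(0,0), heading=0, pen down
FD 11.6: (0,0) -> (11.6,0) [heading=0, draw]
RT 180: heading 0 -> 180
BK 5.9: (11.6,0) -> (17.5,0) [heading=180, draw]
FD 6.3: (17.5,0) -> (11.2,0) [heading=180, draw]
REPEAT 3 [
  -- iteration 1/3 --
  FD 2.7: (11.2,0) -> (8.5,0) [heading=180, draw]
  FD 9.9: (8.5,0) -> (-1.4,0) [heading=180, draw]
  FD 10.9: (-1.4,0) -> (-12.3,0) [heading=180, draw]
  FD 10.1: (-12.3,0) -> (-22.4,0) [heading=180, draw]
  -- iteration 2/3 --
  FD 2.7: (-22.4,0) -> (-25.1,0) [heading=180, draw]
  FD 9.9: (-25.1,0) -> (-35,0) [heading=180, draw]
  FD 10.9: (-35,0) -> (-45.9,0) [heading=180, draw]
  FD 10.1: (-45.9,0) -> (-56,0) [heading=180, draw]
  -- iteration 3/3 --
  FD 2.7: (-56,0) -> (-58.7,0) [heading=180, draw]
  FD 9.9: (-58.7,0) -> (-68.6,0) [heading=180, draw]
  FD 10.9: (-68.6,0) -> (-79.5,0) [heading=180, draw]
  FD 10.1: (-79.5,0) -> (-89.6,0) [heading=180, draw]
]
FD 14.1: (-89.6,0) -> (-103.7,0) [heading=180, draw]
FD 12.5: (-103.7,0) -> (-116.2,0) [heading=180, draw]
FD 14: (-116.2,0) -> (-130.2,0) [heading=180, draw]
LT 90: heading 180 -> 270
BK 5.7: (-130.2,0) -> (-130.2,5.7) [heading=270, draw]
Final: pos=(-130.2,5.7), heading=270, 19 segment(s) drawn

Segment lengths:
  seg 1: (0,0) -> (11.6,0), length = 11.6
  seg 2: (11.6,0) -> (17.5,0), length = 5.9
  seg 3: (17.5,0) -> (11.2,0), length = 6.3
  seg 4: (11.2,0) -> (8.5,0), length = 2.7
  seg 5: (8.5,0) -> (-1.4,0), length = 9.9
  seg 6: (-1.4,0) -> (-12.3,0), length = 10.9
  seg 7: (-12.3,0) -> (-22.4,0), length = 10.1
  seg 8: (-22.4,0) -> (-25.1,0), length = 2.7
  seg 9: (-25.1,0) -> (-35,0), length = 9.9
  seg 10: (-35,0) -> (-45.9,0), length = 10.9
  seg 11: (-45.9,0) -> (-56,0), length = 10.1
  seg 12: (-56,0) -> (-58.7,0), length = 2.7
  seg 13: (-58.7,0) -> (-68.6,0), length = 9.9
  seg 14: (-68.6,0) -> (-79.5,0), length = 10.9
  seg 15: (-79.5,0) -> (-89.6,0), length = 10.1
  seg 16: (-89.6,0) -> (-103.7,0), length = 14.1
  seg 17: (-103.7,0) -> (-116.2,0), length = 12.5
  seg 18: (-116.2,0) -> (-130.2,0), length = 14
  seg 19: (-130.2,0) -> (-130.2,5.7), length = 5.7
Total = 170.9

Answer: 170.9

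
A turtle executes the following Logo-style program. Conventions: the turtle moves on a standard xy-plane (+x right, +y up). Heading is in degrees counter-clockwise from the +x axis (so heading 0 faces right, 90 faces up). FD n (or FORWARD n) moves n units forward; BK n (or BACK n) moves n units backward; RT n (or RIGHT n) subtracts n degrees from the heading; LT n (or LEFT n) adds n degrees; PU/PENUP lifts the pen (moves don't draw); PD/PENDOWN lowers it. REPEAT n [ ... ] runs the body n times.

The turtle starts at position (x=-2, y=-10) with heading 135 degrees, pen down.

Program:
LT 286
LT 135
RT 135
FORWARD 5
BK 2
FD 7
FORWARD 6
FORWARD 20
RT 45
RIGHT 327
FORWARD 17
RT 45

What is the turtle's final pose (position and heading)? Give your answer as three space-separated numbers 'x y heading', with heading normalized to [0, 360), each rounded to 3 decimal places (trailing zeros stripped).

Executing turtle program step by step:
Start: pos=(-2,-10), heading=135, pen down
LT 286: heading 135 -> 61
LT 135: heading 61 -> 196
RT 135: heading 196 -> 61
FD 5: (-2,-10) -> (0.424,-5.627) [heading=61, draw]
BK 2: (0.424,-5.627) -> (-0.546,-7.376) [heading=61, draw]
FD 7: (-0.546,-7.376) -> (2.848,-1.254) [heading=61, draw]
FD 6: (2.848,-1.254) -> (5.757,3.994) [heading=61, draw]
FD 20: (5.757,3.994) -> (15.453,21.486) [heading=61, draw]
RT 45: heading 61 -> 16
RT 327: heading 16 -> 49
FD 17: (15.453,21.486) -> (26.606,34.316) [heading=49, draw]
RT 45: heading 49 -> 4
Final: pos=(26.606,34.316), heading=4, 6 segment(s) drawn

Answer: 26.606 34.316 4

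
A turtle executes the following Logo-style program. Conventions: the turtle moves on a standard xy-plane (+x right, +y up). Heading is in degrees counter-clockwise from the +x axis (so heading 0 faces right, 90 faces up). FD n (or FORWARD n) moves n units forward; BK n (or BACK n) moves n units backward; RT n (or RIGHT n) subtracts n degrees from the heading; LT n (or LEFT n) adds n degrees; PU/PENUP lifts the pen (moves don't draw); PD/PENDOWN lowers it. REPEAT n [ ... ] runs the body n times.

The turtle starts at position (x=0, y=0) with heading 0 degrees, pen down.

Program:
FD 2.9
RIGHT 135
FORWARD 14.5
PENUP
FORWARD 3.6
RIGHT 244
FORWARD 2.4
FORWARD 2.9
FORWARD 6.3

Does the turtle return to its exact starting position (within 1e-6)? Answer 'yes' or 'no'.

Answer: no

Derivation:
Executing turtle program step by step:
Start: pos=(0,0), heading=0, pen down
FD 2.9: (0,0) -> (2.9,0) [heading=0, draw]
RT 135: heading 0 -> 225
FD 14.5: (2.9,0) -> (-7.353,-10.253) [heading=225, draw]
PU: pen up
FD 3.6: (-7.353,-10.253) -> (-9.899,-12.799) [heading=225, move]
RT 244: heading 225 -> 341
FD 2.4: (-9.899,-12.799) -> (-7.629,-13.58) [heading=341, move]
FD 2.9: (-7.629,-13.58) -> (-4.887,-14.524) [heading=341, move]
FD 6.3: (-4.887,-14.524) -> (1.069,-16.575) [heading=341, move]
Final: pos=(1.069,-16.575), heading=341, 2 segment(s) drawn

Start position: (0, 0)
Final position: (1.069, -16.575)
Distance = 16.61; >= 1e-6 -> NOT closed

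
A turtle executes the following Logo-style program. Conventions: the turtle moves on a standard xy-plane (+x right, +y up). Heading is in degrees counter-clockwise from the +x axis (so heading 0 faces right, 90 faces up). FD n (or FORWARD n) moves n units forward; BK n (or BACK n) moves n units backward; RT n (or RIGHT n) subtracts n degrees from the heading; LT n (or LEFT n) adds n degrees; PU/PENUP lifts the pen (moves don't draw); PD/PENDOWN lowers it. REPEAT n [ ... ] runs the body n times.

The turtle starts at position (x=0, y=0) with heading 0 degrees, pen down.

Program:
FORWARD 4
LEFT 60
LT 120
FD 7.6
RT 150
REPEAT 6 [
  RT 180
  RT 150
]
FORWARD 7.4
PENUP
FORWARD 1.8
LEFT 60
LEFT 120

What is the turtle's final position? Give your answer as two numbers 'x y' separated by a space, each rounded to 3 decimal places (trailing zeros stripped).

Answer: -11.567 -4.6

Derivation:
Executing turtle program step by step:
Start: pos=(0,0), heading=0, pen down
FD 4: (0,0) -> (4,0) [heading=0, draw]
LT 60: heading 0 -> 60
LT 120: heading 60 -> 180
FD 7.6: (4,0) -> (-3.6,0) [heading=180, draw]
RT 150: heading 180 -> 30
REPEAT 6 [
  -- iteration 1/6 --
  RT 180: heading 30 -> 210
  RT 150: heading 210 -> 60
  -- iteration 2/6 --
  RT 180: heading 60 -> 240
  RT 150: heading 240 -> 90
  -- iteration 3/6 --
  RT 180: heading 90 -> 270
  RT 150: heading 270 -> 120
  -- iteration 4/6 --
  RT 180: heading 120 -> 300
  RT 150: heading 300 -> 150
  -- iteration 5/6 --
  RT 180: heading 150 -> 330
  RT 150: heading 330 -> 180
  -- iteration 6/6 --
  RT 180: heading 180 -> 0
  RT 150: heading 0 -> 210
]
FD 7.4: (-3.6,0) -> (-10.009,-3.7) [heading=210, draw]
PU: pen up
FD 1.8: (-10.009,-3.7) -> (-11.567,-4.6) [heading=210, move]
LT 60: heading 210 -> 270
LT 120: heading 270 -> 30
Final: pos=(-11.567,-4.6), heading=30, 3 segment(s) drawn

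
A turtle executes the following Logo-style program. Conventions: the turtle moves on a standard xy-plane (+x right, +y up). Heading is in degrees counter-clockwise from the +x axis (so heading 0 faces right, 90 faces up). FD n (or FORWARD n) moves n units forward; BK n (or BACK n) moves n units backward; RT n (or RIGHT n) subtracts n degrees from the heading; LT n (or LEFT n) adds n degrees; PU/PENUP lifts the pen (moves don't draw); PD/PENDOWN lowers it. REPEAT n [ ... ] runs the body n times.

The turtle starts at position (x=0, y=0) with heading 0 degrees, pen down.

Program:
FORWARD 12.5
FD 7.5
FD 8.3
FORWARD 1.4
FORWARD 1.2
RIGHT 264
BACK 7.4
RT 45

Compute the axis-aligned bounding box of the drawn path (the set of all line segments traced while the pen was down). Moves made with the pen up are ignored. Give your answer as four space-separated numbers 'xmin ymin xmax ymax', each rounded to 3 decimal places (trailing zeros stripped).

Executing turtle program step by step:
Start: pos=(0,0), heading=0, pen down
FD 12.5: (0,0) -> (12.5,0) [heading=0, draw]
FD 7.5: (12.5,0) -> (20,0) [heading=0, draw]
FD 8.3: (20,0) -> (28.3,0) [heading=0, draw]
FD 1.4: (28.3,0) -> (29.7,0) [heading=0, draw]
FD 1.2: (29.7,0) -> (30.9,0) [heading=0, draw]
RT 264: heading 0 -> 96
BK 7.4: (30.9,0) -> (31.674,-7.359) [heading=96, draw]
RT 45: heading 96 -> 51
Final: pos=(31.674,-7.359), heading=51, 6 segment(s) drawn

Segment endpoints: x in {0, 12.5, 20, 28.3, 29.7, 30.9, 31.674}, y in {-7.359, 0}
xmin=0, ymin=-7.359, xmax=31.674, ymax=0

Answer: 0 -7.359 31.674 0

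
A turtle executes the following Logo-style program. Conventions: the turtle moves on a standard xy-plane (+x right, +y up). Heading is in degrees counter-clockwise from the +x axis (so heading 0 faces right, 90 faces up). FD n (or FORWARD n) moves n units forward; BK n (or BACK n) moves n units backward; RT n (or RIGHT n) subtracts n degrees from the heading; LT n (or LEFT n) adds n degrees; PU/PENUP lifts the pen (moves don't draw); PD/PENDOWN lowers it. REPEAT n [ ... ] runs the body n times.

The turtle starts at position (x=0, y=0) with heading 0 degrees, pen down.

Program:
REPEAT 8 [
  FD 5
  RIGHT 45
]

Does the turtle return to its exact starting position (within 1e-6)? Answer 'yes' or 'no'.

Answer: yes

Derivation:
Executing turtle program step by step:
Start: pos=(0,0), heading=0, pen down
REPEAT 8 [
  -- iteration 1/8 --
  FD 5: (0,0) -> (5,0) [heading=0, draw]
  RT 45: heading 0 -> 315
  -- iteration 2/8 --
  FD 5: (5,0) -> (8.536,-3.536) [heading=315, draw]
  RT 45: heading 315 -> 270
  -- iteration 3/8 --
  FD 5: (8.536,-3.536) -> (8.536,-8.536) [heading=270, draw]
  RT 45: heading 270 -> 225
  -- iteration 4/8 --
  FD 5: (8.536,-8.536) -> (5,-12.071) [heading=225, draw]
  RT 45: heading 225 -> 180
  -- iteration 5/8 --
  FD 5: (5,-12.071) -> (0,-12.071) [heading=180, draw]
  RT 45: heading 180 -> 135
  -- iteration 6/8 --
  FD 5: (0,-12.071) -> (-3.536,-8.536) [heading=135, draw]
  RT 45: heading 135 -> 90
  -- iteration 7/8 --
  FD 5: (-3.536,-8.536) -> (-3.536,-3.536) [heading=90, draw]
  RT 45: heading 90 -> 45
  -- iteration 8/8 --
  FD 5: (-3.536,-3.536) -> (0,0) [heading=45, draw]
  RT 45: heading 45 -> 0
]
Final: pos=(0,0), heading=0, 8 segment(s) drawn

Start position: (0, 0)
Final position: (0, 0)
Distance = 0; < 1e-6 -> CLOSED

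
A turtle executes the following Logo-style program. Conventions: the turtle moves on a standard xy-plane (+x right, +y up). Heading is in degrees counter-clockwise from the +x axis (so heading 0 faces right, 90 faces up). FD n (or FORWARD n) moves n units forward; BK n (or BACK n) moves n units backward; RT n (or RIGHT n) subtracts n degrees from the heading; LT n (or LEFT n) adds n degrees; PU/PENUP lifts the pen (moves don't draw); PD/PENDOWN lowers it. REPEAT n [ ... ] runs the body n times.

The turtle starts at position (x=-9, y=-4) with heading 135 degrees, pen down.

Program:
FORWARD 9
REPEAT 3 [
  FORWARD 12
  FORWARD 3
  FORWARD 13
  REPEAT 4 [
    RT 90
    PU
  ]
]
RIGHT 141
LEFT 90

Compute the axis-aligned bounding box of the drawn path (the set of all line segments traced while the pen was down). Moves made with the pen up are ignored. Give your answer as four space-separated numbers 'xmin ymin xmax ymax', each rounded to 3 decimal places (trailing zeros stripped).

Answer: -35.163 -4 -9 22.163

Derivation:
Executing turtle program step by step:
Start: pos=(-9,-4), heading=135, pen down
FD 9: (-9,-4) -> (-15.364,2.364) [heading=135, draw]
REPEAT 3 [
  -- iteration 1/3 --
  FD 12: (-15.364,2.364) -> (-23.849,10.849) [heading=135, draw]
  FD 3: (-23.849,10.849) -> (-25.971,12.971) [heading=135, draw]
  FD 13: (-25.971,12.971) -> (-35.163,22.163) [heading=135, draw]
  REPEAT 4 [
    -- iteration 1/4 --
    RT 90: heading 135 -> 45
    PU: pen up
    -- iteration 2/4 --
    RT 90: heading 45 -> 315
    PU: pen up
    -- iteration 3/4 --
    RT 90: heading 315 -> 225
    PU: pen up
    -- iteration 4/4 --
    RT 90: heading 225 -> 135
    PU: pen up
  ]
  -- iteration 2/3 --
  FD 12: (-35.163,22.163) -> (-43.648,30.648) [heading=135, move]
  FD 3: (-43.648,30.648) -> (-45.77,32.77) [heading=135, move]
  FD 13: (-45.77,32.77) -> (-54.962,41.962) [heading=135, move]
  REPEAT 4 [
    -- iteration 1/4 --
    RT 90: heading 135 -> 45
    PU: pen up
    -- iteration 2/4 --
    RT 90: heading 45 -> 315
    PU: pen up
    -- iteration 3/4 --
    RT 90: heading 315 -> 225
    PU: pen up
    -- iteration 4/4 --
    RT 90: heading 225 -> 135
    PU: pen up
  ]
  -- iteration 3/3 --
  FD 12: (-54.962,41.962) -> (-63.447,50.447) [heading=135, move]
  FD 3: (-63.447,50.447) -> (-65.569,52.569) [heading=135, move]
  FD 13: (-65.569,52.569) -> (-74.761,61.761) [heading=135, move]
  REPEAT 4 [
    -- iteration 1/4 --
    RT 90: heading 135 -> 45
    PU: pen up
    -- iteration 2/4 --
    RT 90: heading 45 -> 315
    PU: pen up
    -- iteration 3/4 --
    RT 90: heading 315 -> 225
    PU: pen up
    -- iteration 4/4 --
    RT 90: heading 225 -> 135
    PU: pen up
  ]
]
RT 141: heading 135 -> 354
LT 90: heading 354 -> 84
Final: pos=(-74.761,61.761), heading=84, 4 segment(s) drawn

Segment endpoints: x in {-35.163, -25.971, -23.849, -15.364, -9}, y in {-4, 2.364, 10.849, 12.971, 22.163}
xmin=-35.163, ymin=-4, xmax=-9, ymax=22.163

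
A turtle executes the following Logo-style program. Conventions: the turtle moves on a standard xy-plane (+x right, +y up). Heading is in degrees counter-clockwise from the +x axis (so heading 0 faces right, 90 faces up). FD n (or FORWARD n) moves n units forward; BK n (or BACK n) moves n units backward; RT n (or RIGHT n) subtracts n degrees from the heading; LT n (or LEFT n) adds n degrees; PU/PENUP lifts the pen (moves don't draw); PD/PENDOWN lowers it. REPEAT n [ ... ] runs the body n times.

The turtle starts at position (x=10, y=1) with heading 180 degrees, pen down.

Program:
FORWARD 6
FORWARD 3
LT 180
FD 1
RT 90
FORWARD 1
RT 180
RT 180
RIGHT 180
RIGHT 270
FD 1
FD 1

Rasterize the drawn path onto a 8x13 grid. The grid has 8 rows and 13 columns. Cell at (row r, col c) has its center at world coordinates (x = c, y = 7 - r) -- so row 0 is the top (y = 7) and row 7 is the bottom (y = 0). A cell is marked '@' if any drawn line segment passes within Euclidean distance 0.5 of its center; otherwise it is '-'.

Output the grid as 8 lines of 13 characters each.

Segment 0: (10,1) -> (4,1)
Segment 1: (4,1) -> (1,1)
Segment 2: (1,1) -> (2,1)
Segment 3: (2,1) -> (2,0)
Segment 4: (2,0) -> (1,0)
Segment 5: (1,0) -> (-0,0)

Answer: -------------
-------------
-------------
-------------
-------------
-------------
-@@@@@@@@@@--
@@@----------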